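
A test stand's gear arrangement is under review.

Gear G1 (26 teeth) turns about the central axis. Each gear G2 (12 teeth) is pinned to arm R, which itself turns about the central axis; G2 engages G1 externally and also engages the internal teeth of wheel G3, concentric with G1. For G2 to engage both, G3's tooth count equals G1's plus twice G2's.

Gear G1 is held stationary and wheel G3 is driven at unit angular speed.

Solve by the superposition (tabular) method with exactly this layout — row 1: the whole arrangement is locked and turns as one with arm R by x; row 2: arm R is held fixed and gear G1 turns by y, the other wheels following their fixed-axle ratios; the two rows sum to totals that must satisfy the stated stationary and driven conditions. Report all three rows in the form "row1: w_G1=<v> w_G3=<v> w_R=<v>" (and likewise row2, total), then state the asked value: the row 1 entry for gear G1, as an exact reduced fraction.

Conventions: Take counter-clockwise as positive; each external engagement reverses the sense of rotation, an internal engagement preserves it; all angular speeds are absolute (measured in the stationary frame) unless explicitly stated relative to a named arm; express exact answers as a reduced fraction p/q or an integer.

row1: w_G1=25/38 w_G3=25/38 w_R=25/38
row2: w_G1=-25/38 w_G3=13/38 w_R=0
total: w_G1=0 w_G3=1 w_R=25/38
asked value: 25/38

planetary set (26T centre, 12T on arm, 50T internal) — Willis relation
row 1 (train locked, turned with arm): all members turn x
row 2: sun turns y, ring = −(26/50)·y, arm 0
boundary: total ω_sun = x + y = 0 and total ω_ring = x − (26/50)·y = 1  ⇒  y = -25/38, x = 25/38
row 2 ring = −(26/50)·(-25/38) = 13/38
totals (row 1 + row 2): sun 25/38 + (-25/38) = 0, ring 25/38 + 13/38 = 1, arm 25/38 + 0 = 25/38
asked cell (row1, sun) = 25/38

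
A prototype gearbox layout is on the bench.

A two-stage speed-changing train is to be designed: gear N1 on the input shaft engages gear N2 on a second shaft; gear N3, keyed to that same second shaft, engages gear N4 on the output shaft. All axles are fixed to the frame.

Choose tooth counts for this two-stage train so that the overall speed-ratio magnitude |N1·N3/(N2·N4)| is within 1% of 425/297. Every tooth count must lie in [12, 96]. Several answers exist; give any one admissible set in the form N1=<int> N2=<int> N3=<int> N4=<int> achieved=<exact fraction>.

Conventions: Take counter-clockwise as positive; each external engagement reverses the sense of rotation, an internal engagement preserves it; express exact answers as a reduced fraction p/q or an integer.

design class (target 425/297): fixed-axis compound train
target = 425/297 in lowest terms: an exact hit needs N1·N3 = k·425 and N2·N4 = k·297 for one integer k, every count in [12, 96]; additionally prefer no 1:1 stage (N1 ≠ N2, N3 ≠ N4)
k = 1: no 1:1-free in-range split of k·425 and k·297 into factor pairs; take k = 2
k = 2: N1·N3 = 850 = 17·50, N2·N4 = 594 = 18·33
achieved = 17·50/(18·33) = 425/297; |achieved − target| = 0 ≤ 17/1188 ✓

N1=17 N2=18 N3=50 N4=33 achieved=425/297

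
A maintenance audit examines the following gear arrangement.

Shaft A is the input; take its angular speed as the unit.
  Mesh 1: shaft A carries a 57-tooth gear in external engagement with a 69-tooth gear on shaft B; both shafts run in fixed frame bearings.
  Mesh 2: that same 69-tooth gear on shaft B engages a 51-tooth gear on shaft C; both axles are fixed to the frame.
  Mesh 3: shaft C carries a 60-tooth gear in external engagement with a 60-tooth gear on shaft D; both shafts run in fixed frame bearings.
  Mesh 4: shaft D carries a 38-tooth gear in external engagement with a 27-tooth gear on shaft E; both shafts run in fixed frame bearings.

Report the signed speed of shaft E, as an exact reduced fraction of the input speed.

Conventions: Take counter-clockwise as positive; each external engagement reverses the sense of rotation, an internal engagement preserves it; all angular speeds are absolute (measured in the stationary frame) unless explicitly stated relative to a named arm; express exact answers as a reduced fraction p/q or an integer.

722/459

4-mesh fixed-axis compound train (all bearings frame-fixed)
mesh 1 [57T→69T]: |ω|/ω_in = 1×57/69 = 19/23, sense flips to −
mesh 2 [69T→51T]: |ω|/ω_in = (19/23)×69/51 = 19/17, sense flips to +
mesh 3 [60T→60T]: |ω|/ω_in = (19/17)×60/60 = 19/17, sense flips to −
mesh 4 [38T→27T]: |ω|/ω_in = (19/17)×38/27 = 722/459, sense flips to +
signed output speed (× input speed) = 722/459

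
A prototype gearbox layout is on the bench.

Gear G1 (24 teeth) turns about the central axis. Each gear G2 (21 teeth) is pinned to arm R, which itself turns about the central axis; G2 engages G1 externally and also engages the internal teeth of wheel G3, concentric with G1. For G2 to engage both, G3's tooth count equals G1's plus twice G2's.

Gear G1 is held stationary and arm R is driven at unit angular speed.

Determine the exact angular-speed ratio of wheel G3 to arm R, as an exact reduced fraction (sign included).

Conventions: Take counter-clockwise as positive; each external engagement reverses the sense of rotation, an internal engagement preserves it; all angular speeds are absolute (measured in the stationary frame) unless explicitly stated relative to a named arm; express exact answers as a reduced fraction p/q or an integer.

15/11

recognized (axles ride arm R): planetary set, 24/21/66 teeth
ring teeth: 24 + 2·21 = 66
24(ω_sun−ω_arm) = −66(ω_ring−ω_arm),  ω_sun = 0, ω_arm = 1
ω_ring = 1 − (24/66)(0−1) = 15/11
ω_out/ω_in = 15/11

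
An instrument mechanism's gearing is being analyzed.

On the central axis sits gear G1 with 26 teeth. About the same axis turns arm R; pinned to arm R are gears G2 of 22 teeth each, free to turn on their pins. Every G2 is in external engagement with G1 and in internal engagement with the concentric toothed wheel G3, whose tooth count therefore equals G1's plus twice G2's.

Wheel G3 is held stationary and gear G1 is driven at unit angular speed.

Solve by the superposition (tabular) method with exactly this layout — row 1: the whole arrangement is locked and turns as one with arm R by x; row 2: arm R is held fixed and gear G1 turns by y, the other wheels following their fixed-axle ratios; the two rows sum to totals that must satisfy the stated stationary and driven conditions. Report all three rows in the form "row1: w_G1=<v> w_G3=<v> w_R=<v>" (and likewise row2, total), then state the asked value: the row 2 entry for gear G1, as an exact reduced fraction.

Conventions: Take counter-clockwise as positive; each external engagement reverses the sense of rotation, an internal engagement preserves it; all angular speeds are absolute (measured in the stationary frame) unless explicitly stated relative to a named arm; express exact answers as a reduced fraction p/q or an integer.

row1: w_G1=13/48 w_G3=13/48 w_R=13/48
row2: w_G1=35/48 w_G3=-13/48 w_R=0
total: w_G1=1 w_G3=0 w_R=13/48
asked value: 35/48

class = planetary set [G3 = 26+2·22 = 70; Willis about the carrier]
row 1 (train locked, turned with arm): all members turn x
row 2 (arm held, sun turns y): ω_ring = −(26/70)·y, ω_arm = 0
boundary: total ω_ring = x − (26/70)·y = 0 and total ω_sun = x + y = 1  ⇒  y = 35/48, x = 13/48
row 2 ring = −(26/70)·35/48 = -13/48
totals (row 1 + row 2): sun 13/48 + 35/48 = 1, ring 13/48 + (-13/48) = 0, arm 13/48 + 0 = 13/48
asked cell (row2, sun) = 35/48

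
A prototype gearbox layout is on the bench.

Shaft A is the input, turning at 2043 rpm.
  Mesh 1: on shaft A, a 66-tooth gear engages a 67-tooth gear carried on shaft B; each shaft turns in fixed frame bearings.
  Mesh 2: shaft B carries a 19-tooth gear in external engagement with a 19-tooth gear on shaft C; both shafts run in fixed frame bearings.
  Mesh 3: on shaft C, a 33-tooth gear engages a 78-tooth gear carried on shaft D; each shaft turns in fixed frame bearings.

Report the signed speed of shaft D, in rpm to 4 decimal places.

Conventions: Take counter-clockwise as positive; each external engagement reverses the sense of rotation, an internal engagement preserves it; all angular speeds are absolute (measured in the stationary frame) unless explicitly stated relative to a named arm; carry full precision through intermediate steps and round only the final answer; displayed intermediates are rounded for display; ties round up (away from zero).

topology: fixed-axis compound train — 3 meshes, A→D
mesh 1 [66T→67T]: ω = 2043.0000×66/67 = 2012.5075 rpm, sense flips to −
mesh 2 [19T→19T]: ω = 2012.5075×19/19 = 2012.5075 rpm, sense flips to +
mesh 3 [33T→78T]: ω = 2012.5075×33/78 = 851.4455 rpm, sense flips to −
signed output speed = -851.4455 rpm

-851.4455 rpm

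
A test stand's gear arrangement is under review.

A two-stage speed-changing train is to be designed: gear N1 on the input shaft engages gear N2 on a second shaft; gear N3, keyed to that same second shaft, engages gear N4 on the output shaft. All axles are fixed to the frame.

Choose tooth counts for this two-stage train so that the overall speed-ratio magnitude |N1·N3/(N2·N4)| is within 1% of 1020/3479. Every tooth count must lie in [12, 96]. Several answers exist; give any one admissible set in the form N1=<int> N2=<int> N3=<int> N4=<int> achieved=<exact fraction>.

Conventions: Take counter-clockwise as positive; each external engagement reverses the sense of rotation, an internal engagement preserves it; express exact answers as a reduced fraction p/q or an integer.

design class (target 1020/3479): fixed-axis compound train
target = 1020/3479 in lowest terms: an exact hit needs N1·N3 = k·1020 and N2·N4 = k·3479 for one integer k, every count in [12, 96]; additionally prefer no 1:1 stage (N1 ≠ N2, N3 ≠ N4)
k = 1: N1·N3 = 1020 = 12·85, N2·N4 = 3479 = 49·71
achieved = 12·85/(49·71) = 1020/3479; |achieved − target| = 0 ≤ 51/17395 ✓

N1=12 N2=49 N3=85 N4=71 achieved=1020/3479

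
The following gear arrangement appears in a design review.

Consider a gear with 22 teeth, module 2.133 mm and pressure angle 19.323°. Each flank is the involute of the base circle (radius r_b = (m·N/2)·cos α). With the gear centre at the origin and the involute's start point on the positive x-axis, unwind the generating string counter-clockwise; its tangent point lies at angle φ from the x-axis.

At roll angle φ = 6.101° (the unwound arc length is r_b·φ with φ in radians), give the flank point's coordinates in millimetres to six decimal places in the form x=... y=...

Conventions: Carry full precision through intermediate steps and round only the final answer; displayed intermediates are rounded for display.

class = single-mesh tooth geometry [base-circle involute, m = 2.133, 22T]
pitch radius r_p = m·N/2 = 2.133·22/2 = 23.463000
base radius r_b = r_p·cos α = 23.463000·cos 19.323° = 22.141287
roll angle φ = 6.101° = 0.10648254 rad
x = r_b·(cos φ + φ·sin φ) = 22.266456
y = r_b·(sin φ − φ·cos φ) = 0.008901

x=22.266456 y=0.008901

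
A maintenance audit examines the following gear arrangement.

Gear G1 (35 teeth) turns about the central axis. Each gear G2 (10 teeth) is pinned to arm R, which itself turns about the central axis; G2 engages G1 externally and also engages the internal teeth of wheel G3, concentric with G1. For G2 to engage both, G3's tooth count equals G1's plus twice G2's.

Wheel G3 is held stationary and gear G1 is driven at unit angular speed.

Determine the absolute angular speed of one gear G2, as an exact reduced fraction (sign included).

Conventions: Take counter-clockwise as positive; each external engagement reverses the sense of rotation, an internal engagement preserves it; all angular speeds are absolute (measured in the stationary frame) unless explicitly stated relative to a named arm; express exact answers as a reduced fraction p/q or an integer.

-7/4

planetary set (35T centre, 10T on arm, 55T internal) — Willis relation
ring teeth: 35 + 2·10 = 55
35(ω_sun−ω_arm) = −55(ω_ring−ω_arm),  ω_ring = 0, ω_sun = 1
35(1−ω_arm) = −55(0−ω_arm)  ⇒  90·ω_arm = 35  ⇒  ω_arm = 7/18
sun–planet mesh: 35·(1−7/18) = −10·(ω_p−ω_arm)  ⇒  ω_p−ω_arm = -77/36
ω_p = 7/18 − 77/36 = -7/4
exact speed ratio = -7/4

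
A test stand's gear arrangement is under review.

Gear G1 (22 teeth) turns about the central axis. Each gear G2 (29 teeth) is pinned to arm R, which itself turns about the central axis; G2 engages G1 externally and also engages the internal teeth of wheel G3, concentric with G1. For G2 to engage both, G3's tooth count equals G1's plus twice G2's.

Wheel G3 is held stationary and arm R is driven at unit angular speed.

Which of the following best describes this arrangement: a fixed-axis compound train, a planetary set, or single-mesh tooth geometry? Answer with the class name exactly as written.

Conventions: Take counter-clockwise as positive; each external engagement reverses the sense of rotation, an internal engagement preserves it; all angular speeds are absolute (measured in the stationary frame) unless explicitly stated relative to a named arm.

topology: planetary set — G1 22T / G2 29T / G3 80T, arm = carrier (Willis)
classification: planetary set

planetary set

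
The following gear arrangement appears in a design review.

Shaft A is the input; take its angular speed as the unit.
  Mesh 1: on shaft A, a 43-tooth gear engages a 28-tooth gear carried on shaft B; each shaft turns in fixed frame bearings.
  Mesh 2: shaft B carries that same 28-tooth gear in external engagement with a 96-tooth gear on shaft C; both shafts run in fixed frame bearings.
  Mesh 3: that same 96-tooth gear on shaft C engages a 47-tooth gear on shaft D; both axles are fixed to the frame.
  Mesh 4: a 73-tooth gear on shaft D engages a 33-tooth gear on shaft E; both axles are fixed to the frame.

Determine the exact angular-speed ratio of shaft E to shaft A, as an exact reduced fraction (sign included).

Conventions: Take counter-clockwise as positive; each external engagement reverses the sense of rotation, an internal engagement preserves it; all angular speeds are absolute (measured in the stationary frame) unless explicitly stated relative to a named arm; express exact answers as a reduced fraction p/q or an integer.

3139/1551

class = fixed-axis compound train [4 meshes; 4 ratios multiply, 4 sense flips]
mesh 1 [43T→28T]: running ratio 43/28, sense −
mesh 2 [28T→96T]: running ratio 43/96, sense +
mesh 3 [96T→47T]: running ratio 43/47, sense −
mesh 4 [73T→33T]: running ratio 3139/1551, sense +
ω_out/ω_in = 3139/1551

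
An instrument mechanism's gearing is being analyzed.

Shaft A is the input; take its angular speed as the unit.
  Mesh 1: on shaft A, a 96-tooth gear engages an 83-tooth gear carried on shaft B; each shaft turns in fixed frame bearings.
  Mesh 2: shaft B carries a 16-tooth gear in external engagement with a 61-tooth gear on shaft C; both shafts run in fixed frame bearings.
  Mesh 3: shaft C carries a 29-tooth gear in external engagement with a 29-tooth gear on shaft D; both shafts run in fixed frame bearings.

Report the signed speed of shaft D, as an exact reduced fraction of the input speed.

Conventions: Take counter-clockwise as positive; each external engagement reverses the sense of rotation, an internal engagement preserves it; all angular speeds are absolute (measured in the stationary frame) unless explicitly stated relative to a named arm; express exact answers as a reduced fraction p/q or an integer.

-1536/5063

3-mesh fixed-axis compound train (all bearings frame-fixed)
mesh 1 [96T→83T]: |ω|/ω_in = 1×96/83 = 96/83, sense flips to −
mesh 2 [16T→61T]: |ω|/ω_in = (96/83)×16/61 = 1536/5063, sense flips to +
mesh 3 [29T→29T]: |ω|/ω_in = (1536/5063)×29/29 = 1536/5063, sense flips to −
signed output speed (× input speed) = -1536/5063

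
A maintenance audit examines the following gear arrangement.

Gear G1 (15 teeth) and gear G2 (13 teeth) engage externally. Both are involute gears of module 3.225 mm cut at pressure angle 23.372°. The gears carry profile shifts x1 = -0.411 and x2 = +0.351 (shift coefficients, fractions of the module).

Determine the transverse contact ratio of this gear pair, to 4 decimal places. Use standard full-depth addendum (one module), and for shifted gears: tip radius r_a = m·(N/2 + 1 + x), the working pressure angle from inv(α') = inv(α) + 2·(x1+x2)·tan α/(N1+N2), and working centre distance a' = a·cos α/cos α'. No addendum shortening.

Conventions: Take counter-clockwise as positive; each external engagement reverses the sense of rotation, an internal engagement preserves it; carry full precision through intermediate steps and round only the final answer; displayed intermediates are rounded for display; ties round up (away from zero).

single-mesh involute tooth geometry (15T engaging 13T at module 3.225)
base radii: r_b1 = 22.202882, r_b2 = 19.242498
tip radii: r_a1 = 26.087025, r_a2 = 25.319475
inv(α') = inv(23.372°) + 2·(-0.411+0.351)·tan α/(15+13) = 0.02238810  ⇒  α' = 22.78763°
a' = a·cos α / cos α' = 45.1500·cos 23.372°/cos 22.78763° = 44.954199
action lengths: √(r_a1²−r_b1²) = 13.695434, √(r_a2²−r_b2²) = 16.456066
base pitch p_b = π·m·cos α = 9.300321
CR = (13.695434 + 16.456066 − 44.954199·sin 22.78763°)/9.300321 = 1.369845
contact ratio ≈ 1.3698

1.3698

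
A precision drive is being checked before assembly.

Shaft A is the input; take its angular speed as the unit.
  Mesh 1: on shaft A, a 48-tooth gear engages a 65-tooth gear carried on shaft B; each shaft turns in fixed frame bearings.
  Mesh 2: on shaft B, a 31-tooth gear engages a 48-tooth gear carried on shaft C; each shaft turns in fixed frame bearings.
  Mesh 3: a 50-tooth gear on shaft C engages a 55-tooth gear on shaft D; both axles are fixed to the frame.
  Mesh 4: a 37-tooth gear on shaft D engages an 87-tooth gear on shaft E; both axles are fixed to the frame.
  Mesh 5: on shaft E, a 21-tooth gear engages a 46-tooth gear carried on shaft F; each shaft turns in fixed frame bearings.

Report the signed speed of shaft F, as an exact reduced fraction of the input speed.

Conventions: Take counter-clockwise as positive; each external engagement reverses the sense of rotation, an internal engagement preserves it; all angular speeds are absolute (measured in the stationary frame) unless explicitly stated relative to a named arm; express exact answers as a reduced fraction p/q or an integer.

-8029/95381

5-mesh fixed-axis compound train (all bearings frame-fixed)
mesh 1 [48T→65T]: |ω|/ω_in = 1×48/65 = 48/65, sense flips to −
mesh 2 [31T→48T]: |ω|/ω_in = (48/65)×31/48 = 31/65, sense flips to +
mesh 3 [50T→55T]: |ω|/ω_in = (31/65)×50/55 = 62/143, sense flips to −
mesh 4 [37T→87T]: |ω|/ω_in = (62/143)×37/87 = 2294/12441, sense flips to +
mesh 5 [21T→46T]: |ω|/ω_in = (2294/12441)×21/46 = 8029/95381, sense flips to −
signed output speed (× input speed) = -8029/95381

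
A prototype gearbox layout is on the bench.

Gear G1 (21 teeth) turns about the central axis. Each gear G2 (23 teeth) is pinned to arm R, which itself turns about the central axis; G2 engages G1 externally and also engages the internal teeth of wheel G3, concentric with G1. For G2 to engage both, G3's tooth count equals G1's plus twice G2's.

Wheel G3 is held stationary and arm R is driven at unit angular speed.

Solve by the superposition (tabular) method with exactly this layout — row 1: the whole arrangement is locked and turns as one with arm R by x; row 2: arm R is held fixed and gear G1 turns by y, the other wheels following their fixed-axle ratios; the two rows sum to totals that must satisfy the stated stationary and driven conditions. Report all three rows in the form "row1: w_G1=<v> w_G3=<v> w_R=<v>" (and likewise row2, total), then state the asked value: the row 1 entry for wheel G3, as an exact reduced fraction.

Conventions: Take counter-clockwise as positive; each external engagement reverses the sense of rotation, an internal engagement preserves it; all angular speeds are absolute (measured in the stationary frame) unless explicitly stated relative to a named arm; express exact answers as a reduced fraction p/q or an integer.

topology: planetary set — G1 21T / G2 23T / G3 67T, arm = carrier (Willis)
row 1: whole set turns with the arm by x
row 2 (arm held, sun turns y): ω_ring = −(21/67)·y, ω_arm = 0
boundary: total ω_ring = x − (21/67)·y = 0 and total ω_arm = x = 1  ⇒  y = 67/21, x = 1
row 2 ring = −(21/67)·67/21 = -1
totals (row 1 + row 2): sun 1 + 67/21 = 88/21, ring 1 + (-1) = 0, arm 1 + 0 = 1
asked cell (row1, ring) = 1

row1: w_G1=1 w_G3=1 w_R=1
row2: w_G1=67/21 w_G3=-1 w_R=0
total: w_G1=88/21 w_G3=0 w_R=1
asked value: 1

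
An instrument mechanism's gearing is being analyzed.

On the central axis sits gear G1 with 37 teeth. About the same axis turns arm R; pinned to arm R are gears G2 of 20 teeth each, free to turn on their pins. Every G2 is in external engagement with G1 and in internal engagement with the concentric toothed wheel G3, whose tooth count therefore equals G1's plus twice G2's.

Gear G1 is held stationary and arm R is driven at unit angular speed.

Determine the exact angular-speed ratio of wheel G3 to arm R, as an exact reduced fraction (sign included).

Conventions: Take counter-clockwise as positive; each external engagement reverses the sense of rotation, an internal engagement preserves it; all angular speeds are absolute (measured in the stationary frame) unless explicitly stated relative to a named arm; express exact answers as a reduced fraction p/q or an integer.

114/77

recognized (axles ride arm R): planetary set, 37/20/77 teeth
ring teeth: 37 + 2·20 = 77
37(ω_sun−ω_arm) = −77(ω_ring−ω_arm),  ω_sun = 0, ω_arm = 1
ω_ring = 1 − (37/77)(0−1) = 114/77
ω_out/ω_in = 114/77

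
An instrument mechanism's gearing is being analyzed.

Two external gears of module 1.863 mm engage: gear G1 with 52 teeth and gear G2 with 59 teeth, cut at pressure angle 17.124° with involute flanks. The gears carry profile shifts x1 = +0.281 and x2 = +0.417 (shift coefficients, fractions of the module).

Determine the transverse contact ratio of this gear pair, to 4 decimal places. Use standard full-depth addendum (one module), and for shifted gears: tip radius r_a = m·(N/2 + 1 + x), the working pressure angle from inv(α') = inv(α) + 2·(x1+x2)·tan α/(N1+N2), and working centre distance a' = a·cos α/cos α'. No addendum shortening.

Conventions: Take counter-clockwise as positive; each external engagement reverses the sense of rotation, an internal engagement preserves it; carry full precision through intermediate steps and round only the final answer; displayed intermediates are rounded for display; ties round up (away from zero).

1.8314

single-mesh involute tooth geometry (52T engaging 59T at module 1.863)
base radii: r_b1 = 46.290732, r_b2 = 52.522177
tip radii: r_a1 = 50.824503, r_a2 = 57.598371
inv(α') = inv(17.124°) + 2·(+0.281+0.417)·tan α/(52+59) = 0.01310340  ⇒  α' = 19.18571°
a' = a·cos α / cos α' = 103.3965·cos 17.124°/cos 19.18571° = 104.623888
action lengths: √(r_a1²−r_b1²) = 20.983285, √(r_a2²−r_b2²) = 23.643039
base pitch p_b = π·m·cos α = 5.593332
CR = (20.983285 + 23.643039 − 104.623888·sin 19.18571°)/5.593332 = 1.831407
contact ratio ≈ 1.8314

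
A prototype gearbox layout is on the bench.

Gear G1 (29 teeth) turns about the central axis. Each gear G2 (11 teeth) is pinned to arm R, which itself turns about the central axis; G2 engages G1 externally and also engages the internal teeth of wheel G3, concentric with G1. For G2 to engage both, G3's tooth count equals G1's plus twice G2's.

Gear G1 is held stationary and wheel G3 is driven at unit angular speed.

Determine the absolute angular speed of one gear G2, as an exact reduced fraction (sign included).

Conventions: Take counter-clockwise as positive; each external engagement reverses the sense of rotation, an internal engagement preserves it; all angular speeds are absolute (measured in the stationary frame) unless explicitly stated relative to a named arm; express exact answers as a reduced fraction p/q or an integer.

51/22

topology: planetary set — G1 29T / G2 11T / G3 51T, arm = carrier (Willis)
ring teeth: 29 + 2·11 = 51
29(ω_sun−ω_arm) = −51(ω_ring−ω_arm),  ω_sun = 0, ω_ring = 1
29(0−ω_arm) = −51(1−ω_arm)  ⇒  80·ω_arm = 51  ⇒  ω_arm = 51/80
sun–planet mesh: 29·(0−51/80) = −11·(ω_p−ω_arm)  ⇒  ω_p−ω_arm = 1479/880
ω_p = 51/80 + 1479/880 = 51/22
exact speed ratio = 51/22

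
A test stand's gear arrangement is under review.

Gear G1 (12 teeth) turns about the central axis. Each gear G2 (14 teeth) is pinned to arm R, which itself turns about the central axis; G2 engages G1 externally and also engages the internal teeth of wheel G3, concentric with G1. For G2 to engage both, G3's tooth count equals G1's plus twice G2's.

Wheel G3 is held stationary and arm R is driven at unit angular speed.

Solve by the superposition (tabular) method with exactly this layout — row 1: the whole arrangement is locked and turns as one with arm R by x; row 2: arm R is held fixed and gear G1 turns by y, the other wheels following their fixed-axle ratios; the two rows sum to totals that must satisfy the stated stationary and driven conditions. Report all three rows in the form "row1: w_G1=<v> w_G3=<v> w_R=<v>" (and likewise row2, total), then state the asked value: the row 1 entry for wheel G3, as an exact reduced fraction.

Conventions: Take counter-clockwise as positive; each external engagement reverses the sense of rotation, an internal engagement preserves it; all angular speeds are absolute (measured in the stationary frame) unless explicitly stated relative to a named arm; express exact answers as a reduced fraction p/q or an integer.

row1: w_G1=1 w_G3=1 w_R=1
row2: w_G1=10/3 w_G3=-1 w_R=0
total: w_G1=13/3 w_G3=0 w_R=1
asked value: 1

topology: planetary set — G1 12T / G2 14T / G3 40T, arm = carrier (Willis)
row 1 (train locked, turned with arm): all members turn x
row 2 — arm fixed, fixed-axis ratios: sun y, ring −(12/40)·y, arm 0
boundary: total ω_ring = x − (12/40)·y = 0 and total ω_arm = x = 1  ⇒  y = 10/3, x = 1
row 2 ring = −(12/40)·10/3 = -1
totals (row 1 + row 2): sun 1 + 10/3 = 13/3, ring 1 + (-1) = 0, arm 1 + 0 = 1
asked cell (row1, ring) = 1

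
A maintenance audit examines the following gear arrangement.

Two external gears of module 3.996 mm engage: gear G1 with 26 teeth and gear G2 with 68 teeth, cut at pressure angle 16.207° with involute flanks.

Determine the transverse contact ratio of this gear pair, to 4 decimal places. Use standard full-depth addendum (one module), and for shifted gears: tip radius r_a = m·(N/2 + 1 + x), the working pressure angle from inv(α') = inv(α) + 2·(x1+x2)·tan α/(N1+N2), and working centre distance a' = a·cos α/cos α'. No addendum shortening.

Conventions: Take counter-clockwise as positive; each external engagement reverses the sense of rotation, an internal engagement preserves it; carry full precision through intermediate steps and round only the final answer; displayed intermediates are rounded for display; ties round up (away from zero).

1.9329

single-mesh involute tooth geometry (26T engaging 68T at module 3.996)
base radii: r_b1 = 49.883565, r_b2 = 130.464709
tip radii: r_a1 = 55.944000, r_a2 = 139.860000
no profile shift: α' = α, a' = a
action lengths: √(r_a1²−r_b1²) = 25.325107, √(r_a2²−r_b2²) = 50.396222
base pitch p_b = π·m·cos α = 12.054911
CR = (25.325107 + 50.396222 − 187.812000·sin 16.20700°)/12.054911 = 1.932940
contact ratio ≈ 1.9329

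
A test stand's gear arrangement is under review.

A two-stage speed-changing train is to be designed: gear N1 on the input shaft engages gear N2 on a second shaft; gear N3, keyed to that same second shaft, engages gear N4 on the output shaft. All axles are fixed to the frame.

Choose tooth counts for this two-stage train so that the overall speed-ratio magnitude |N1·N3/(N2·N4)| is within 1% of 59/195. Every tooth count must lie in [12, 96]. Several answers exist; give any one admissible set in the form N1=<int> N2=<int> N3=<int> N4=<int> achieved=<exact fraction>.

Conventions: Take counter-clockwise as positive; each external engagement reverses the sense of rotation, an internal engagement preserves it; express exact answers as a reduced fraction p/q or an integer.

topology: fixed-axis compound train — 2 stages, target 59/195
target = 59/195 in lowest terms: an exact hit needs N1·N3 = k·59 and N2·N4 = k·195 for one integer k, every count in [12, 96]; additionally prefer no 1:1 stage (N1 ≠ N2, N3 ≠ N4)
k = 1…11: no 1:1-free in-range split of k·59 and k·195 into factor pairs; take k = 12
k = 12: N1·N3 = 708 = 12·59, N2·N4 = 2340 = 26·90
achieved = 12·59/(26·90) = 59/195; |achieved − target| = 0 ≤ 59/19500 ✓

N1=12 N2=26 N3=59 N4=90 achieved=59/195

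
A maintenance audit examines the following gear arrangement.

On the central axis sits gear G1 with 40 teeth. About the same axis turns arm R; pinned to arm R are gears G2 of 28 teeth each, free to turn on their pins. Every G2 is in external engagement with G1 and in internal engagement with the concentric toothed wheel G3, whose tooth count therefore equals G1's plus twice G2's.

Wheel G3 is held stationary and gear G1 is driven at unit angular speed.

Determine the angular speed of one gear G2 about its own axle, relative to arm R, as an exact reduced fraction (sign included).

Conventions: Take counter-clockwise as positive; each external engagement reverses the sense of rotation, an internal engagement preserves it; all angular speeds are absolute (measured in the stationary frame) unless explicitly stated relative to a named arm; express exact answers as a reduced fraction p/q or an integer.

-120/119

topology: planetary set — G1 40T / G2 28T / G3 96T, arm = carrier (Willis)
ring teeth: 40 + 2·28 = 96
40(ω_sun−ω_arm) = −96(ω_ring−ω_arm),  ω_ring = 0, ω_sun = 1
40(1−ω_arm) = −96(0−ω_arm)  ⇒  136·ω_arm = 40  ⇒  ω_arm = 5/17
sun–planet mesh: 40·(1−5/17) = −28·(ω_p−ω_arm)  ⇒  ω_p−ω_arm = -120/119
exact speed ratio = -120/119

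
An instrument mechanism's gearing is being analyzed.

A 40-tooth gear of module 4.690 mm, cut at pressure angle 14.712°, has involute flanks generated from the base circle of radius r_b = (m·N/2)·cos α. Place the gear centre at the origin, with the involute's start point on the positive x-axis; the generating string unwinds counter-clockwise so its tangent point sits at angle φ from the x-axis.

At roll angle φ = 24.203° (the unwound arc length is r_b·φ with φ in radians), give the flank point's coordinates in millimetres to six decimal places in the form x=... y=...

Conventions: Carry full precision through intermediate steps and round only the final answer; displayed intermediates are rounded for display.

recognized (one wheel, involute flank): single-mesh tooth geometry, m = 4.690, N = 40
pitch radius r_p = m·N/2 = 4.690·40/2 = 93.800000
base radius r_b = r_p·cos α = 93.800000·cos 14.712° = 90.724728
roll angle φ = 24.203° = 0.42242204 rad
x = r_b·(cos φ + φ·sin φ) = 98.461674
y = r_b·(sin φ − φ·cos φ) = 2.239106

x=98.461674 y=2.239106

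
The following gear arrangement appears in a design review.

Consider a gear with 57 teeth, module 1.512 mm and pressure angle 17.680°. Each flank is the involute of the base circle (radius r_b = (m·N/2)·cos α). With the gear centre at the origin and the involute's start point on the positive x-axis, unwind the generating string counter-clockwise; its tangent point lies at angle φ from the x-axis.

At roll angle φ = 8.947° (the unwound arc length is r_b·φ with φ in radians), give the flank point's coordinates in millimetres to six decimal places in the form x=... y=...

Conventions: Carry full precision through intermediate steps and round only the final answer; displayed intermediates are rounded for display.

recognized (one wheel, involute flank): single-mesh tooth geometry, m = 1.512, N = 57
pitch radius r_p = m·N/2 = 1.512·57/2 = 43.092000
base radius r_b = r_p·cos α = 43.092000·cos 17.680° = 41.056659
roll angle φ = 8.947° = 0.15615461 rad
x = r_b·(cos φ + φ·sin φ) = 41.554180
y = r_b·(sin φ − φ·cos φ) = 0.051984

x=41.554180 y=0.051984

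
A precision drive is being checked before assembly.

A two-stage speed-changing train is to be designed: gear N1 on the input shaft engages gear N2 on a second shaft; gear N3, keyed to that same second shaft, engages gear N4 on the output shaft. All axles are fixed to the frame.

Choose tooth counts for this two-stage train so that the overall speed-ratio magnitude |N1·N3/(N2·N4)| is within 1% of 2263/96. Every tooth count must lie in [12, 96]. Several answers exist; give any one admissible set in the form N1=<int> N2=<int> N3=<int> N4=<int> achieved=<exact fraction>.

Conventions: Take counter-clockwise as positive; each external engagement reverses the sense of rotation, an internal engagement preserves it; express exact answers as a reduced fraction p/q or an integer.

design class (target 2263/96): fixed-axis compound train
target = 2263/96 in lowest terms: an exact hit needs N1·N3 = k·2263 and N2·N4 = k·96 for one integer k, every count in [12, 96]; additionally prefer no 1:1 stage (N1 ≠ N2, N3 ≠ N4)
k = 1: no 1:1-free in-range split of k·2263 and k·96 into factor pairs; take k = 2
k = 2: N1·N3 = 4526 = 62·73, N2·N4 = 192 = 12·16
achieved = 62·73/(12·16) = 2263/96; |achieved − target| = 0 ≤ 2263/9600 ✓

N1=62 N2=12 N3=73 N4=16 achieved=2263/96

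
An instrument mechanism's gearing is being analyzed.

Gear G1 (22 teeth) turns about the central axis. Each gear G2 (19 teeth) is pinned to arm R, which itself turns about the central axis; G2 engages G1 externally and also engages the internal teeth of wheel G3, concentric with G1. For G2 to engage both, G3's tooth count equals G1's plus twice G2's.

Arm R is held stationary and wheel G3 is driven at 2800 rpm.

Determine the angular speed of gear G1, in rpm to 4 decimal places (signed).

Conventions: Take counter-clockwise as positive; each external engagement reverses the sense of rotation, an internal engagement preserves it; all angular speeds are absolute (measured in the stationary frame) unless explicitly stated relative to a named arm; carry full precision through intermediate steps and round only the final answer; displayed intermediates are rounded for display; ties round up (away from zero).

-7636.3636 rpm

planetary set (22T centre, 19T on arm, 60T internal) — Willis relation
normalise by the input: solve with ω_ring = 1, then scale by 2800 rpm
ring teeth: 22 + 2·19 = 60
22(ω_sun−ω_arm) = −60(ω_ring−ω_arm),  ω_arm = 0, ω_ring = 1
ω_sun = 0 − (60/22)(1−0) = -30/11
scale: ω_sun = -30/11 × 2800 rpm = -7636.3636 rpm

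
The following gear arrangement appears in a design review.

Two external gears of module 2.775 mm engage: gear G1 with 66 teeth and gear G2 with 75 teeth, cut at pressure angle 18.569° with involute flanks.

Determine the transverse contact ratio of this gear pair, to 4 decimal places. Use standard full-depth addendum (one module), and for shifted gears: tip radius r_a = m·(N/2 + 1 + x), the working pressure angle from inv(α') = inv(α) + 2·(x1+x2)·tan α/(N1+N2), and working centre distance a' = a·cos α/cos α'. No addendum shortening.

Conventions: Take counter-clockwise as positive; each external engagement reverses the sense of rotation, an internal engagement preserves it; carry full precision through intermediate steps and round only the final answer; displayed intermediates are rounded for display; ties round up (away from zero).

single-mesh involute tooth geometry (66T engaging 75T at module 2.775)
base radii: r_b1 = 86.807683, r_b2 = 98.645094
tip radii: r_a1 = 94.350000, r_a2 = 106.837500
no profile shift: α' = α, a' = a
action lengths: √(r_a1²−r_b1²) = 36.964154, √(r_a2²−r_b2²) = 41.029219
base pitch p_b = π·m·cos α = 8.264072
CR = (36.964154 + 41.029219 − 195.637500·sin 18.56900°)/8.264072 = 1.898979
contact ratio ≈ 1.8990

1.8990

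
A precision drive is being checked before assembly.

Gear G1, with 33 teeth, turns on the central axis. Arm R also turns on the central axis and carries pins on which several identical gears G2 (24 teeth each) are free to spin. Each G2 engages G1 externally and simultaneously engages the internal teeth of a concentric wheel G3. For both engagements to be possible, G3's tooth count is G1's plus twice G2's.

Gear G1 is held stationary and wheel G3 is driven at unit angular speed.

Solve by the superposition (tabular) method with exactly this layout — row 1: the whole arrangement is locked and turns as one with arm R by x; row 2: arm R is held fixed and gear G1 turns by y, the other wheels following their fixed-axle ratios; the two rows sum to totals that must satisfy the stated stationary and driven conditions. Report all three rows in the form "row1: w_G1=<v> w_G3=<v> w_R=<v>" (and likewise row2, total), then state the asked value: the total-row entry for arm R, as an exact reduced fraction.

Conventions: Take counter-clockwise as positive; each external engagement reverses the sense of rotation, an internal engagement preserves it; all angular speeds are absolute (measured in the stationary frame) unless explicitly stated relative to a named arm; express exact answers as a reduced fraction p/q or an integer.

planetary set (33T centre, 24T on arm, 81T internal) — Willis relation
row 1 (train locked, turned with arm): all members turn x
row 2: sun turns y, ring = −(33/81)·y, arm 0
boundary: total ω_sun = x + y = 0 and total ω_ring = x − (33/81)·y = 1  ⇒  y = -27/38, x = 27/38
row 2 ring = −(33/81)·(-27/38) = 11/38
totals (row 1 + row 2): sun 27/38 + (-27/38) = 0, ring 27/38 + 11/38 = 1, arm 27/38 + 0 = 27/38
asked cell (total, arm) = 27/38

row1: w_G1=27/38 w_G3=27/38 w_R=27/38
row2: w_G1=-27/38 w_G3=11/38 w_R=0
total: w_G1=0 w_G3=1 w_R=27/38
asked value: 27/38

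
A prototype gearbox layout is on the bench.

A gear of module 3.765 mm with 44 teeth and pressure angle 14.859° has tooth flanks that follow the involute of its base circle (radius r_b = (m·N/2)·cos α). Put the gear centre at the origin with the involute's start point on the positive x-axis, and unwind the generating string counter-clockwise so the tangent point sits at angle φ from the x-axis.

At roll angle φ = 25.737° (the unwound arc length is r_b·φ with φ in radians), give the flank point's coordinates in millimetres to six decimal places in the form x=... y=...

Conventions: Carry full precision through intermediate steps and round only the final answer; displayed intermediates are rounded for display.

class = single-mesh tooth geometry [base-circle involute, m = 3.765, 44T]
pitch radius r_p = m·N/2 = 3.765·44/2 = 82.830000
base radius r_b = r_p·cos α = 82.830000·cos 14.859° = 80.060151
roll angle φ = 25.737° = 0.44919539 rad
x = r_b·(cos φ + φ·sin φ) = 87.734380
y = r_b·(sin φ − φ·cos φ) = 2.370350

x=87.734380 y=2.370350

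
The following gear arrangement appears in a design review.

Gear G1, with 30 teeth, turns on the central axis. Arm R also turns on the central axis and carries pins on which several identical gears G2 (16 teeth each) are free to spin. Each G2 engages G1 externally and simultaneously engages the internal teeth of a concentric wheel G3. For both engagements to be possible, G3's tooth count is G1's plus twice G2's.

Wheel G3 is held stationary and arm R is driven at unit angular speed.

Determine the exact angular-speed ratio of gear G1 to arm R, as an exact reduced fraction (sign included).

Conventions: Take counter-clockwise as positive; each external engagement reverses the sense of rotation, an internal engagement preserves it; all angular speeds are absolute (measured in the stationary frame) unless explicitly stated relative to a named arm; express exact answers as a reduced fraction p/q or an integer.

46/15

planetary set (30T centre, 16T on arm, 62T internal) — Willis relation
ring teeth: 30 + 2·16 = 62
30(ω_sun−ω_arm) = −62(ω_ring−ω_arm),  ω_ring = 0, ω_arm = 1
ω_sun = 1 − (62/30)(0−1) = 46/15
ω_out/ω_in = 46/15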